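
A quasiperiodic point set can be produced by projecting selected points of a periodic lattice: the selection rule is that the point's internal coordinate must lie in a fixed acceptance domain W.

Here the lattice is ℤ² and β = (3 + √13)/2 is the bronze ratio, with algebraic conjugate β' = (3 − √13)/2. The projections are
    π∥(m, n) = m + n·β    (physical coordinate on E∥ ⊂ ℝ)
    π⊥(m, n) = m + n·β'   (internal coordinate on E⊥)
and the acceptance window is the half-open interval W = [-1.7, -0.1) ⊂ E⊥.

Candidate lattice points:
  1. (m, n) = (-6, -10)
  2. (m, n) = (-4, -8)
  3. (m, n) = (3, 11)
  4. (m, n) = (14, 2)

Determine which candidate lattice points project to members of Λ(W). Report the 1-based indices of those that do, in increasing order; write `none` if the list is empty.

β' = (3−√13)/2 ≈ -0.3028.
[1] lift (-6,-10): star map gives -2.9722; window check -1.7 ≤ -2.9722 < -0.1 is false → out
[2] lift (-4,-8): star map gives -1.5778; window check -1.7 ≤ -1.5778 < -0.1 is true → IN Λ
[3] lift (3,11): star map gives -0.3305; window check -1.7 ≤ -0.3305 < -0.1 is true → IN Λ
[4] lift (14,2): star map gives 13.3944; window check -1.7 ≤ 13.3944 < -0.1 is false → out

2, 3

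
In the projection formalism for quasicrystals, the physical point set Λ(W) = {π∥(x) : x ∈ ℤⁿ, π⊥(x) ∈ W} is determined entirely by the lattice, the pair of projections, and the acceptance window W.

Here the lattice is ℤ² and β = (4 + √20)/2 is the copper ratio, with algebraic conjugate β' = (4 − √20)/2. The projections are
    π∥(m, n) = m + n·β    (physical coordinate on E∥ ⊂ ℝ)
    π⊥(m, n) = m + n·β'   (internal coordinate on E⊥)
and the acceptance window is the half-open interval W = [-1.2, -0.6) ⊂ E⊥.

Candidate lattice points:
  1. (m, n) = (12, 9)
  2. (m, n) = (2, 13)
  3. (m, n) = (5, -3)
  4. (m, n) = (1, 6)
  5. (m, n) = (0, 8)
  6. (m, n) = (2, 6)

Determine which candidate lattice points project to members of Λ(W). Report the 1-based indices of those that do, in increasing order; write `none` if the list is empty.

Compute β' = (4−√20)/2 = -0.23607, so π⊥(m,n) = m -0.23607·n.
#1 (12,9): internal coord 12 + (9)·β' = +9.87539; +9.87539 ∉ [-1.2, -0.6) → out
#2 (2,13): internal coord 2 + (13)·β' = -1.06888; -1.06888 ∈ [-1.2, -0.6) → IN Λ
#3 (5,-3): internal coord 5 + (-3)·β' = +5.70820; +5.70820 ∉ [-1.2, -0.6) → out
#4 (1,6): internal coord 1 + (6)·β' = -0.41641; -0.41641 ∉ [-1.2, -0.6) → out
#5 (0,8): internal coord 0 + (8)·β' = -1.88854; -1.88854 ∉ [-1.2, -0.6) → out
#6 (2,6): internal coord 2 + (6)·β' = +0.58359; +0.58359 ∉ [-1.2, -0.6) → out

2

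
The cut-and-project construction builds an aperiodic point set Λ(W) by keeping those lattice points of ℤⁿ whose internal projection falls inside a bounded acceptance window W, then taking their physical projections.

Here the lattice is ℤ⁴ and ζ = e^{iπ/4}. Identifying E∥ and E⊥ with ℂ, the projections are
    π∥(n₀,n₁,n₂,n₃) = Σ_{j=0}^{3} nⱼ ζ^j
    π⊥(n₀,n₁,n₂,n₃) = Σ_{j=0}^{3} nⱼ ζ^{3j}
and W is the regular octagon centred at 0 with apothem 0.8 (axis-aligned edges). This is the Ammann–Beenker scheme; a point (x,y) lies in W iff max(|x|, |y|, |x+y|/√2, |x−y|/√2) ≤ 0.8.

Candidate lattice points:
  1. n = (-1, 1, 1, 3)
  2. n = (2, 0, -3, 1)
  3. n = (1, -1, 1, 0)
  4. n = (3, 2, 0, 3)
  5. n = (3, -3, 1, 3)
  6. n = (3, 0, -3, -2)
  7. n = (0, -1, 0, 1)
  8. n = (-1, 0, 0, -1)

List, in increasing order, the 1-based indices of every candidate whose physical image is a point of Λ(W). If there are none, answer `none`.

none

π⊥(n) = n₀ + n₁ζ³ + n₂ζ⁶ + n₃ζ⁹ where ζ = e^{iπ/4}.
candidate 1: n = (-1, 1, 1, 3) → π⊥ ≈ (+0.41421, +1.82843); max(|x|,|y|,|x±y|/√2) = 1.82843 > 0.8 ⇒ ∉ W
candidate 2: n = (2, 0, -3, 1) → π⊥ ≈ (+2.70711, +3.70711); max(|x|,|y|,|x±y|/√2) = 4.53553 > 0.8 ⇒ ∉ W
candidate 3: n = (1, -1, 1, 0) → π⊥ ≈ (+1.70711, -1.70711); max(|x|,|y|,|x±y|/√2) = 2.41421 > 0.8 ⇒ ∉ W
candidate 4: n = (3, 2, 0, 3) → π⊥ ≈ (+3.70711, +3.53553); max(|x|,|y|,|x±y|/√2) = 5.12132 > 0.8 ⇒ ∉ W
candidate 5: n = (3, -3, 1, 3) → π⊥ ≈ (+7.24264, -1.00000); max(|x|,|y|,|x±y|/√2) = 7.24264 > 0.8 ⇒ ∉ W
candidate 6: n = (3, 0, -3, -2) → π⊥ ≈ (+1.58579, +1.58579); max(|x|,|y|,|x±y|/√2) = 2.24264 > 0.8 ⇒ ∉ W
candidate 7: n = (0, -1, 0, 1) → π⊥ ≈ (+1.41421, +0.00000); max(|x|,|y|,|x±y|/√2) = 1.41421 > 0.8 ⇒ ∉ W
candidate 8: n = (-1, 0, 0, -1) → π⊥ ≈ (-1.70711, -0.70711); max(|x|,|y|,|x±y|/√2) = 1.70711 > 0.8 ⇒ ∉ W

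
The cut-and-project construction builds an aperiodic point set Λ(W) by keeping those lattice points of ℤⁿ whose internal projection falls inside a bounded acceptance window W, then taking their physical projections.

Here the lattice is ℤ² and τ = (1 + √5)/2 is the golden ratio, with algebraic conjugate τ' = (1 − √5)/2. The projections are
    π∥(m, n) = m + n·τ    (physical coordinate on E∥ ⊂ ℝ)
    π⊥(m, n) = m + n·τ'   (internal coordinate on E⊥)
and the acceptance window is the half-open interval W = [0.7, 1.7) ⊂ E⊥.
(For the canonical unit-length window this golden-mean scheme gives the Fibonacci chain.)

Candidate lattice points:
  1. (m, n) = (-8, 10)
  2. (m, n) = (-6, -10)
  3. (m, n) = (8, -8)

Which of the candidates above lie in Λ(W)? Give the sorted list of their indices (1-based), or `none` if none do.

Numerically τ ≈ 1.6180 and τ' = −1/τ ≈ -0.6180.
candidate 1: (m,n)=(-8,10) → π∥ = -8+10·τ ≈ 8.1803, π⊥ = -8+10·τ' ≈ -14.1803 ∉ [0.7, 1.7) ⇒ out
candidate 2: (m,n)=(-6,-10) → π∥ = -6-10·τ ≈ -22.1803, π⊥ = -6-10·τ' ≈ 0.1803 ∉ [0.7, 1.7) ⇒ out
candidate 3: (m,n)=(8,-8) → π∥ = 8-8·τ ≈ -4.9443, π⊥ = 8-8·τ' ≈ 12.9443 ∉ [0.7, 1.7) ⇒ out

none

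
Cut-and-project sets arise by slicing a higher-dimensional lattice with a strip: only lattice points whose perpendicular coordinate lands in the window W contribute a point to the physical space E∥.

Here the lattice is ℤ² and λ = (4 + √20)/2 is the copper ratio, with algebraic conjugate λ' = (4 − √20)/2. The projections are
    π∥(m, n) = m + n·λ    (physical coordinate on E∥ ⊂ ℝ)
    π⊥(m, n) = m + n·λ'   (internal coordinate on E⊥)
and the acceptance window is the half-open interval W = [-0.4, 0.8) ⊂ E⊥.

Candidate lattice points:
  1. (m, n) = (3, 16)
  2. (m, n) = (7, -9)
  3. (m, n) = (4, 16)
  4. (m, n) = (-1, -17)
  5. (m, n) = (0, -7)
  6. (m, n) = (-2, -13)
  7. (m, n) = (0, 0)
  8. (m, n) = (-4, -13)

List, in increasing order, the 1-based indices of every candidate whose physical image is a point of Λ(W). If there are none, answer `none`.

3, 7

Compute λ' = (4−√20)/2 = -0.2361, so π⊥(m,n) = m -0.2361·n.
candidate 1: (m,n)=(3,16) → π∥ = 3+16·λ ≈ 70.7771, π⊥ = 3+16·λ' ≈ -0.7771 ∉ [-0.4, 0.8) ⇒ out
candidate 2: (m,n)=(7,-9) → π∥ = 7-9·λ ≈ -31.1246, π⊥ = 7-9·λ' ≈ 9.1246 ∉ [-0.4, 0.8) ⇒ out
candidate 3: (m,n)=(4,16) → π∥ = 4+16·λ ≈ 71.7771, π⊥ = 4+16·λ' ≈ 0.2229 ∈ [-0.4, 0.8) ⇒ IN Λ
candidate 4: (m,n)=(-1,-17) → π∥ = -1-17·λ ≈ -73.0132, π⊥ = -1-17·λ' ≈ 3.0132 ∉ [-0.4, 0.8) ⇒ out
candidate 5: (m,n)=(0,-7) → π∥ = 0-7·λ ≈ -29.6525, π⊥ = 0-7·λ' ≈ 1.6525 ∉ [-0.4, 0.8) ⇒ out
candidate 6: (m,n)=(-2,-13) → π∥ = -2-13·λ ≈ -57.0689, π⊥ = -2-13·λ' ≈ 1.0689 ∉ [-0.4, 0.8) ⇒ out
candidate 7: (m,n)=(0,0) → π∥ = 0+0·λ ≈ 0.0000, π⊥ = 0+0·λ' ≈ 0.0000 ∈ [-0.4, 0.8) ⇒ IN Λ
candidate 8: (m,n)=(-4,-13) → π∥ = -4-13·λ ≈ -59.0689, π⊥ = -4-13·λ' ≈ -0.9311 ∉ [-0.4, 0.8) ⇒ out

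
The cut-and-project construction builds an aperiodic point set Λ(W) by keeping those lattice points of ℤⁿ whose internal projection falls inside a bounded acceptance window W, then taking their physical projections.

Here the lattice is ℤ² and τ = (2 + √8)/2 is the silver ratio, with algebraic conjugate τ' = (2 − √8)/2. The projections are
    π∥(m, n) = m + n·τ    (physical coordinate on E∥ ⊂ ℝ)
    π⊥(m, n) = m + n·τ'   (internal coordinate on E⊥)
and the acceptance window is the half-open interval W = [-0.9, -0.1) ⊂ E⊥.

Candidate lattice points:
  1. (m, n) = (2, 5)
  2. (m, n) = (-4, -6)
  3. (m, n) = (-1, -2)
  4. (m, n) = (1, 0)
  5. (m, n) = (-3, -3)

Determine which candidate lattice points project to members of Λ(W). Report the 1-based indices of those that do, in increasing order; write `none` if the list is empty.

Numerically τ ≈ 2.414214 and τ' = −1/τ ≈ -0.414214.
#1 (2,5): internal coord 2 + (5)·τ' = -0.071068; -0.071068 ∉ [-0.9, -0.1) → out
#2 (-4,-6): internal coord -4 + (-6)·τ' = -1.514719; -1.514719 ∉ [-0.9, -0.1) → out
#3 (-1,-2): internal coord -1 + (-2)·τ' = -0.171573; -0.171573 ∈ [-0.9, -0.1) → IN Λ
#4 (1,0): internal coord 1 + (0)·τ' = +1.000000; +1.000000 ∉ [-0.9, -0.1) → out
#5 (-3,-3): internal coord -3 + (-3)·τ' = -1.757359; -1.757359 ∉ [-0.9, -0.1) → out

3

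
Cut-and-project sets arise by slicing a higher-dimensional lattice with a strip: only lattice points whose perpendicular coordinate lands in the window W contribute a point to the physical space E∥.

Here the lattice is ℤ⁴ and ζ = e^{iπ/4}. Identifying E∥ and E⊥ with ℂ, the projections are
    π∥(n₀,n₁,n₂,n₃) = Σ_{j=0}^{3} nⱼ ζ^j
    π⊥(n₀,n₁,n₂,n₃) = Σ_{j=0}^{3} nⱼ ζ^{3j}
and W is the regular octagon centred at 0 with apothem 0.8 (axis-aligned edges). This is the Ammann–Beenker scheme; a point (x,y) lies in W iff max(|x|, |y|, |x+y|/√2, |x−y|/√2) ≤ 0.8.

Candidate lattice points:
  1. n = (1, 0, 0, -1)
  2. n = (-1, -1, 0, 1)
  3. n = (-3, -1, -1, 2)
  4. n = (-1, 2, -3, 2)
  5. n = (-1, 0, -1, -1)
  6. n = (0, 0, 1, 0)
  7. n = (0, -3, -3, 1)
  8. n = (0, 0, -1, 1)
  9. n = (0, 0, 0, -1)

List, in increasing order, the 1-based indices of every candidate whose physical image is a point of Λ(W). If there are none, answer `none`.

1, 2

With ζ = e^{iπ/4} the internal vectors are ζ^0,ζ^3,ζ^6,ζ^9.
#1 (1, 0, 0, -1): internal (0.29289, -0.70711); octagon support 0.70711 vs apothem 0.8 → ∈ W
#2 (-1, -1, 0, 1): internal (0.41421, 0.00000); octagon support 0.41421 vs apothem 0.8 → ∈ W
#3 (-3, -1, -1, 2): internal (-0.87868, 1.70711); octagon support 1.82843 vs apothem 0.8 → ∉ W
#4 (-1, 2, -3, 2): internal (-1.00000, 5.82843); octagon support 5.82843 vs apothem 0.8 → ∉ W
#5 (-1, 0, -1, -1): internal (-1.70711, 0.29289); octagon support 1.70711 vs apothem 0.8 → ∉ W
#6 (0, 0, 1, 0): internal (0.00000, -1.00000); octagon support 1.00000 vs apothem 0.8 → ∉ W
#7 (0, -3, -3, 1): internal (2.82843, 1.58579); octagon support 3.12132 vs apothem 0.8 → ∉ W
#8 (0, 0, -1, 1): internal (0.70711, 1.70711); octagon support 1.70711 vs apothem 0.8 → ∉ W
#9 (0, 0, 0, -1): internal (-0.70711, -0.70711); octagon support 1.00000 vs apothem 0.8 → ∉ W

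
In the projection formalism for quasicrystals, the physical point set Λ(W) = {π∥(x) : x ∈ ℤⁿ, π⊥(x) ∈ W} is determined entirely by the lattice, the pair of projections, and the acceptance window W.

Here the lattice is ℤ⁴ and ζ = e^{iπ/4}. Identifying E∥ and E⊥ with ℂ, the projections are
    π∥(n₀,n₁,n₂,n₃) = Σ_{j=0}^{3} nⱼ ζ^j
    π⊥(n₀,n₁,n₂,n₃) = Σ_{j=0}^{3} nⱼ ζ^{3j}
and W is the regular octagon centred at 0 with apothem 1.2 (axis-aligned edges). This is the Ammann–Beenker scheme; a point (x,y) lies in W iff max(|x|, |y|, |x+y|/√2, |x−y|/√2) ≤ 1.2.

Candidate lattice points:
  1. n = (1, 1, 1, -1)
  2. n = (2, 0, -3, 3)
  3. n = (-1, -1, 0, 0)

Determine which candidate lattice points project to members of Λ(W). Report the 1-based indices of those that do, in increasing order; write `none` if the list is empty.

With ζ = e^{iπ/4} the internal vectors are ζ^0,ζ^3,ζ^6,ζ^9.
#1 (1, 1, 1, -1): internal (-0.4142, -1.0000); octagon support 1.0000 vs apothem 1.2 → ∈ W
#2 (2, 0, -3, 3): internal (4.1213, 5.1213); octagon support 6.5355 vs apothem 1.2 → ∉ W
#3 (-1, -1, 0, 0): internal (-0.2929, -0.7071); octagon support 0.7071 vs apothem 1.2 → ∈ W

1, 3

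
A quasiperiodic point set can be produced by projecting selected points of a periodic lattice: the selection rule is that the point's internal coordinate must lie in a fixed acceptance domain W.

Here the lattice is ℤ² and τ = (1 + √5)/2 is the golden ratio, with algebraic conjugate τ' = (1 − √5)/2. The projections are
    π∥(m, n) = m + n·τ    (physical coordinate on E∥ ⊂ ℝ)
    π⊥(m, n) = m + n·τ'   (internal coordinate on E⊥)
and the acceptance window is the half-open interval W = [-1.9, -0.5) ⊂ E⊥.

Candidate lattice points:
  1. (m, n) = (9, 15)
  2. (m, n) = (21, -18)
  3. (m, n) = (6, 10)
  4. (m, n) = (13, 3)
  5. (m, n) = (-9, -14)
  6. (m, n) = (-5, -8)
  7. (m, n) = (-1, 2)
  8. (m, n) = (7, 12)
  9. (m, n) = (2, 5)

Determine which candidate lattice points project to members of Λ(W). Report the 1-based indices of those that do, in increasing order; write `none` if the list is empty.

9

τ' = (1−√5)/2 ≈ -0.61803.
#1 (9,15): internal coord 9 + (15)·τ' = -0.27051; -0.27051 ∉ [-1.9, -0.5) → out
#2 (21,-18): internal coord 21 + (-18)·τ' = +32.12461; +32.12461 ∉ [-1.9, -0.5) → out
#3 (6,10): internal coord 6 + (10)·τ' = -0.18034; -0.18034 ∉ [-1.9, -0.5) → out
#4 (13,3): internal coord 13 + (3)·τ' = +11.14590; +11.14590 ∉ [-1.9, -0.5) → out
#5 (-9,-14): internal coord -9 + (-14)·τ' = -0.34752; -0.34752 ∉ [-1.9, -0.5) → out
#6 (-5,-8): internal coord -5 + (-8)·τ' = -0.05573; -0.05573 ∉ [-1.9, -0.5) → out
#7 (-1,2): internal coord -1 + (2)·τ' = -2.23607; -2.23607 ∉ [-1.9, -0.5) → out
#8 (7,12): internal coord 7 + (12)·τ' = -0.41641; -0.41641 ∉ [-1.9, -0.5) → out
#9 (2,5): internal coord 2 + (5)·τ' = -1.09017; -1.09017 ∈ [-1.9, -0.5) → IN Λ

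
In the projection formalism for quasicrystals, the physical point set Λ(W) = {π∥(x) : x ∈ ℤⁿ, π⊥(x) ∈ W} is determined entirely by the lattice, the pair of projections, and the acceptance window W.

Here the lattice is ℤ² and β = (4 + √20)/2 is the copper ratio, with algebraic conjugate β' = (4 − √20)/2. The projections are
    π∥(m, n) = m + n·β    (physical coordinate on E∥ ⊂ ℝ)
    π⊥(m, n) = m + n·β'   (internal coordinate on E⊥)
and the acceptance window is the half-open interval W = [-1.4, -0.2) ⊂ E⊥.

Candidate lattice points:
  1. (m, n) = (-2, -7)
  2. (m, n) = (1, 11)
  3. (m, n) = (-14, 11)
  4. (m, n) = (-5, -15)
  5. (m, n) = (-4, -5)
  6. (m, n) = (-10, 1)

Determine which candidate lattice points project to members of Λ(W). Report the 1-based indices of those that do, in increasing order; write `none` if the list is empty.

1

Compute β' = (4−√20)/2 = -0.23607, so π⊥(m,n) = m -0.23607·n.
#1 (-2,-7): internal coord -2 + (-7)·β' = -0.34752; -0.34752 ∈ [-1.4, -0.2) → IN Λ
#2 (1,11): internal coord 1 + (11)·β' = -1.59675; -1.59675 ∉ [-1.4, -0.2) → out
#3 (-14,11): internal coord -14 + (11)·β' = -16.59675; -16.59675 ∉ [-1.4, -0.2) → out
#4 (-5,-15): internal coord -5 + (-15)·β' = -1.45898; -1.45898 ∉ [-1.4, -0.2) → out
#5 (-4,-5): internal coord -4 + (-5)·β' = -2.81966; -2.81966 ∉ [-1.4, -0.2) → out
#6 (-10,1): internal coord -10 + (1)·β' = -10.23607; -10.23607 ∉ [-1.4, -0.2) → out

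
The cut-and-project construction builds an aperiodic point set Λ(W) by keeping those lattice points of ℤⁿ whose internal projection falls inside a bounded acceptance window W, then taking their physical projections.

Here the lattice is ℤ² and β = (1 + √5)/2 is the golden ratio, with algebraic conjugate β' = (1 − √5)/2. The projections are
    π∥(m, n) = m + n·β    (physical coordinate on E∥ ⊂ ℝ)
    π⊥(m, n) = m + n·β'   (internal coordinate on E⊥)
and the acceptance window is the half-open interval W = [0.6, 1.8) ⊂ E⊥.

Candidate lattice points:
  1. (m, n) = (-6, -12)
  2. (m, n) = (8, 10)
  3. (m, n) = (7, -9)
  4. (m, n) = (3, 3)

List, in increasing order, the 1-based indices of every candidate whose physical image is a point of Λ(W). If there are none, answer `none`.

β' = (1−√5)/2 ≈ -0.61803.
candidate 1: (m,n)=(-6,-12) → π∥ = -6-12·β ≈ -25.41641, π⊥ = -6-12·β' ≈ 1.41641 ∈ [0.6, 1.8) ⇒ IN Λ
candidate 2: (m,n)=(8,10) → π∥ = 8+10·β ≈ 24.18034, π⊥ = 8+10·β' ≈ 1.81966 ∉ [0.6, 1.8) ⇒ out
candidate 3: (m,n)=(7,-9) → π∥ = 7-9·β ≈ -7.56231, π⊥ = 7-9·β' ≈ 12.56231 ∉ [0.6, 1.8) ⇒ out
candidate 4: (m,n)=(3,3) → π∥ = 3+3·β ≈ 7.85410, π⊥ = 3+3·β' ≈ 1.14590 ∈ [0.6, 1.8) ⇒ IN Λ

1, 4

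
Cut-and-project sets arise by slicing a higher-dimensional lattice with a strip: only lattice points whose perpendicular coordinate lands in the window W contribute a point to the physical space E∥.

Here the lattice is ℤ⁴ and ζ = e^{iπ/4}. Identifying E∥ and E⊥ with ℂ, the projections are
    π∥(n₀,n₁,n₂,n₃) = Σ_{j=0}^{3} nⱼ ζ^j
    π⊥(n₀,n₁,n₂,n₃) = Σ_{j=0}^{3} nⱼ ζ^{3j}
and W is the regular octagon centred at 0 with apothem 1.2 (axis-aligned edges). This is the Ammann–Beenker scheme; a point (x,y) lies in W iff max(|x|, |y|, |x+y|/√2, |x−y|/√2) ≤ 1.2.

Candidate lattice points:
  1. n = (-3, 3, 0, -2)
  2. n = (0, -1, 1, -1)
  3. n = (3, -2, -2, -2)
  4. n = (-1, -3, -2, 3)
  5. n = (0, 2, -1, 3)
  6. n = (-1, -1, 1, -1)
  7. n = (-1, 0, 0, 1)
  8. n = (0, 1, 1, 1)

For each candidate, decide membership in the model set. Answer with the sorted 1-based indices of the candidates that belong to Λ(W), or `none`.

7, 8

π⊥(n) = n₀ + n₁ζ³ + n₂ζ⁶ + n₃ζ⁹ where ζ = e^{iπ/4}.
candidate 1: n = (-3, 3, 0, -2) → π⊥ ≈ (-6.535534, +0.707107); max(|x|,|y|,|x±y|/√2) = 6.535534 > 1.2 ⇒ ∉ W
candidate 2: n = (0, -1, 1, -1) → π⊥ ≈ (+0.000000, -2.414214); max(|x|,|y|,|x±y|/√2) = 2.414214 > 1.2 ⇒ ∉ W
candidate 3: n = (3, -2, -2, -2) → π⊥ ≈ (+3.000000, -0.828427); max(|x|,|y|,|x±y|/√2) = 3.000000 > 1.2 ⇒ ∉ W
candidate 4: n = (-1, -3, -2, 3) → π⊥ ≈ (+3.242641, +2.000000); max(|x|,|y|,|x±y|/√2) = 3.707107 > 1.2 ⇒ ∉ W
candidate 5: n = (0, 2, -1, 3) → π⊥ ≈ (+0.707107, +4.535534); max(|x|,|y|,|x±y|/√2) = 4.535534 > 1.2 ⇒ ∉ W
candidate 6: n = (-1, -1, 1, -1) → π⊥ ≈ (-1.000000, -2.414214); max(|x|,|y|,|x±y|/√2) = 2.414214 > 1.2 ⇒ ∉ W
candidate 7: n = (-1, 0, 0, 1) → π⊥ ≈ (-0.292893, +0.707107); max(|x|,|y|,|x±y|/√2) = 0.707107 ≤ 1.2 ⇒ ∈ W
candidate 8: n = (0, 1, 1, 1) → π⊥ ≈ (+0.000000, +0.414214); max(|x|,|y|,|x±y|/√2) = 0.414214 ≤ 1.2 ⇒ ∈ W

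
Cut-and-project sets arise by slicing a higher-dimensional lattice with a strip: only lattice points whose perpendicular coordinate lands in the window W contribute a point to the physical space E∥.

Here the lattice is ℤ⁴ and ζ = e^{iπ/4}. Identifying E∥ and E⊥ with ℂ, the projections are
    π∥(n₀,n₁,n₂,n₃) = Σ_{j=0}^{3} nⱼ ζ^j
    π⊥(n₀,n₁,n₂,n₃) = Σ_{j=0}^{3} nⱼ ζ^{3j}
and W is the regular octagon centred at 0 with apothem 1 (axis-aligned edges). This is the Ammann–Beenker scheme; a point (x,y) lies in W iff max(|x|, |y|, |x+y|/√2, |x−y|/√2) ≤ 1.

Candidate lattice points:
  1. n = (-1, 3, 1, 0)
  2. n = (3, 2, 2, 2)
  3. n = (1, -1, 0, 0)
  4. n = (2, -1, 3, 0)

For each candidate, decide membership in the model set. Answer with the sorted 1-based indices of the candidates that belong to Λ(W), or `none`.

Internal map: ζ^{3j} for j=0..3 gives (1,0), (−√2/2,√2/2), (0,−1), (√2/2,√2/2).
candidate 1: n = (-1, 3, 1, 0) → π⊥ ≈ (-3.1213, +1.1213); max(|x|,|y|,|x±y|/√2) = 3.1213 > 1 ⇒ ∉ W
candidate 2: n = (3, 2, 2, 2) → π⊥ ≈ (+3.0000, +0.8284); max(|x|,|y|,|x±y|/√2) = 3.0000 > 1 ⇒ ∉ W
candidate 3: n = (1, -1, 0, 0) → π⊥ ≈ (+1.7071, -0.7071); max(|x|,|y|,|x±y|/√2) = 1.7071 > 1 ⇒ ∉ W
candidate 4: n = (2, -1, 3, 0) → π⊥ ≈ (+2.7071, -3.7071); max(|x|,|y|,|x±y|/√2) = 4.5355 > 1 ⇒ ∉ W

none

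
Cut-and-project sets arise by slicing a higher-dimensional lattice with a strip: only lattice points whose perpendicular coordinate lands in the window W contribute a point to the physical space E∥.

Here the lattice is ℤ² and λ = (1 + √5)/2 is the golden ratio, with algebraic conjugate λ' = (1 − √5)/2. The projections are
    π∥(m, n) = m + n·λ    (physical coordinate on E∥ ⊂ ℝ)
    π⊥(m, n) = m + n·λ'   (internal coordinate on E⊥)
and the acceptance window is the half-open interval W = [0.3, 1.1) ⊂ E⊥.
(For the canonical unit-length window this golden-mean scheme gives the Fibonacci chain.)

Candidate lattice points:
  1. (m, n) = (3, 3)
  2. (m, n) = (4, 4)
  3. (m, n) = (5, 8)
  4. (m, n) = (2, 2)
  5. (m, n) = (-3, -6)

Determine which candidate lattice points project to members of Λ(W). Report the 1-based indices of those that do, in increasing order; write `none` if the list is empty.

Numerically λ ≈ 1.61803 and λ' = −1/λ ≈ -0.61803.
[1] lift (3,3): star map gives 1.14590; window check 0.3 ≤ 1.14590 < 1.1 is false → out
[2] lift (4,4): star map gives 1.52786; window check 0.3 ≤ 1.52786 < 1.1 is false → out
[3] lift (5,8): star map gives 0.05573; window check 0.3 ≤ 0.05573 < 1.1 is false → out
[4] lift (2,2): star map gives 0.76393; window check 0.3 ≤ 0.76393 < 1.1 is true → IN Λ
[5] lift (-3,-6): star map gives 0.70820; window check 0.3 ≤ 0.70820 < 1.1 is true → IN Λ

4, 5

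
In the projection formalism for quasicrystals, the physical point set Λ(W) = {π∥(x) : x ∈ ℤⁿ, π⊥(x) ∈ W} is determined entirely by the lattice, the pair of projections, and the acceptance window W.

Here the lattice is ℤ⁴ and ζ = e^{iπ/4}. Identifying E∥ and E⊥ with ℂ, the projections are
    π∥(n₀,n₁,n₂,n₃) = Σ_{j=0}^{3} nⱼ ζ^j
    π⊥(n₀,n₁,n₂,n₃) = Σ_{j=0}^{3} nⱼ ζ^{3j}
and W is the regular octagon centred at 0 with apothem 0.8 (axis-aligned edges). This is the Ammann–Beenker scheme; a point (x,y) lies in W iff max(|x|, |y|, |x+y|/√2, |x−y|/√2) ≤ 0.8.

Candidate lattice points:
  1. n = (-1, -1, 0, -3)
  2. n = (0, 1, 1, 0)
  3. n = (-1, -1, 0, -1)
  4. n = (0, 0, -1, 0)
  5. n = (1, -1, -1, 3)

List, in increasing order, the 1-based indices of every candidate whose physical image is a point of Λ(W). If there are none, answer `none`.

Internal map: ζ^{3j} for j=0..3 gives (1,0), (−√2/2,√2/2), (0,−1), (√2/2,√2/2).
candidate 1: n = (-1, -1, 0, -3) → π⊥ ≈ (-2.4142, -2.8284); max(|x|,|y|,|x±y|/√2) = 3.7071 > 0.8 ⇒ ∉ W
candidate 2: n = (0, 1, 1, 0) → π⊥ ≈ (-0.7071, -0.2929); max(|x|,|y|,|x±y|/√2) = 0.7071 ≤ 0.8 ⇒ ∈ W
candidate 3: n = (-1, -1, 0, -1) → π⊥ ≈ (-1.0000, -1.4142); max(|x|,|y|,|x±y|/√2) = 1.7071 > 0.8 ⇒ ∉ W
candidate 4: n = (0, 0, -1, 0) → π⊥ ≈ (+0.0000, +1.0000); max(|x|,|y|,|x±y|/√2) = 1.0000 > 0.8 ⇒ ∉ W
candidate 5: n = (1, -1, -1, 3) → π⊥ ≈ (+3.8284, +2.4142); max(|x|,|y|,|x±y|/√2) = 4.4142 > 0.8 ⇒ ∉ W

2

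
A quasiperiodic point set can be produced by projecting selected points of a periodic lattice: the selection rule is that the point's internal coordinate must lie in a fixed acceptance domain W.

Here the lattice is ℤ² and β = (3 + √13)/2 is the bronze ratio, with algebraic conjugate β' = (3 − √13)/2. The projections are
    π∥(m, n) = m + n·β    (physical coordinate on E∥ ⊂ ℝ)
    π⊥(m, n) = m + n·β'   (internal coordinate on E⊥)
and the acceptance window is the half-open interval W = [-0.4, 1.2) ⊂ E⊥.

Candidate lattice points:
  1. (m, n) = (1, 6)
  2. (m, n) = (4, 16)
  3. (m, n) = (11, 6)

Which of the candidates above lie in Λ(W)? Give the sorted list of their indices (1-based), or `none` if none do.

Numerically β ≈ 3.3028 and β' = −1/β ≈ -0.3028.
candidate 1: (m,n)=(1,6) → π∥ = 1+6·β ≈ 20.8167, π⊥ = 1+6·β' ≈ -0.8167 ∉ [-0.4, 1.2) ⇒ out
candidate 2: (m,n)=(4,16) → π∥ = 4+16·β ≈ 56.8444, π⊥ = 4+16·β' ≈ -0.8444 ∉ [-0.4, 1.2) ⇒ out
candidate 3: (m,n)=(11,6) → π∥ = 11+6·β ≈ 30.8167, π⊥ = 11+6·β' ≈ 9.1833 ∉ [-0.4, 1.2) ⇒ out

none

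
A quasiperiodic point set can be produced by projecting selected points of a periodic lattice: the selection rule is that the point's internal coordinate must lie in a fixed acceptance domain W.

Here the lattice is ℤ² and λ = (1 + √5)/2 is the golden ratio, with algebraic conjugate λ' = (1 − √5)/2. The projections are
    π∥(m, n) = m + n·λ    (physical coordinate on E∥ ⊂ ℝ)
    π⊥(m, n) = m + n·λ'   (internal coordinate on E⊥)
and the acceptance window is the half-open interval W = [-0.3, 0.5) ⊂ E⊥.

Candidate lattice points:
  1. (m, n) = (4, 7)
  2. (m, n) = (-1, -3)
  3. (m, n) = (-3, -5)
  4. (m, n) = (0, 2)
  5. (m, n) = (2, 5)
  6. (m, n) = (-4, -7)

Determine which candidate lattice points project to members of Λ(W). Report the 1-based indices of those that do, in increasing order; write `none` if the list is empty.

3, 6

Numerically λ ≈ 1.6180 and λ' = −1/λ ≈ -0.6180.
[1] lift (4,7): star map gives -0.3262; window check -0.3 ≤ -0.3262 < 0.5 is false → out
[2] lift (-1,-3): star map gives 0.8541; window check -0.3 ≤ 0.8541 < 0.5 is false → out
[3] lift (-3,-5): star map gives 0.0902; window check -0.3 ≤ 0.0902 < 0.5 is true → IN Λ
[4] lift (0,2): star map gives -1.2361; window check -0.3 ≤ -1.2361 < 0.5 is false → out
[5] lift (2,5): star map gives -1.0902; window check -0.3 ≤ -1.0902 < 0.5 is false → out
[6] lift (-4,-7): star map gives 0.3262; window check -0.3 ≤ 0.3262 < 0.5 is true → IN Λ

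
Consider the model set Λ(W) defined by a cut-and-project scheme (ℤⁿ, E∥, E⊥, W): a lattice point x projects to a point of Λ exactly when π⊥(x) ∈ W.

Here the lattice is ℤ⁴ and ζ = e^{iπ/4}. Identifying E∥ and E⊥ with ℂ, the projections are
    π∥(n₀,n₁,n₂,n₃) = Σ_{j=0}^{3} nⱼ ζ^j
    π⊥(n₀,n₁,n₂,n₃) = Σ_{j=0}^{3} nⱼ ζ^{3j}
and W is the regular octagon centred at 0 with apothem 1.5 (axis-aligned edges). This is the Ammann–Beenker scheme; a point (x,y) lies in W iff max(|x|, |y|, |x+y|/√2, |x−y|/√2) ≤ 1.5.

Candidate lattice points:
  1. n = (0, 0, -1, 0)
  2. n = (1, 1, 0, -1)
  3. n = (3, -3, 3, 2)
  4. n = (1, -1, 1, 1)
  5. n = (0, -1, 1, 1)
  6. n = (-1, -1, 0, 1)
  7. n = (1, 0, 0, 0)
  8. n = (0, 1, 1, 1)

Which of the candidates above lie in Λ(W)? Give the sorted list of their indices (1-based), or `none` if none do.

With ζ = e^{iπ/4} the internal vectors are ζ^0,ζ^3,ζ^6,ζ^9.
candidate 1: n = (0, 0, -1, 0) → π⊥ ≈ (+0.000000, +1.000000); max(|x|,|y|,|x±y|/√2) = 1.000000 ≤ 1.5 ⇒ ∈ W
candidate 2: n = (1, 1, 0, -1) → π⊥ ≈ (-0.414214, +0.000000); max(|x|,|y|,|x±y|/√2) = 0.414214 ≤ 1.5 ⇒ ∈ W
candidate 3: n = (3, -3, 3, 2) → π⊥ ≈ (+6.535534, -3.707107); max(|x|,|y|,|x±y|/√2) = 7.242641 > 1.5 ⇒ ∉ W
candidate 4: n = (1, -1, 1, 1) → π⊥ ≈ (+2.414214, -1.000000); max(|x|,|y|,|x±y|/√2) = 2.414214 > 1.5 ⇒ ∉ W
candidate 5: n = (0, -1, 1, 1) → π⊥ ≈ (+1.414214, -1.000000); max(|x|,|y|,|x±y|/√2) = 1.707107 > 1.5 ⇒ ∉ W
candidate 6: n = (-1, -1, 0, 1) → π⊥ ≈ (+0.414214, +0.000000); max(|x|,|y|,|x±y|/√2) = 0.414214 ≤ 1.5 ⇒ ∈ W
candidate 7: n = (1, 0, 0, 0) → π⊥ ≈ (+1.000000, +0.000000); max(|x|,|y|,|x±y|/√2) = 1.000000 ≤ 1.5 ⇒ ∈ W
candidate 8: n = (0, 1, 1, 1) → π⊥ ≈ (+0.000000, +0.414214); max(|x|,|y|,|x±y|/√2) = 0.414214 ≤ 1.5 ⇒ ∈ W

1, 2, 6, 7, 8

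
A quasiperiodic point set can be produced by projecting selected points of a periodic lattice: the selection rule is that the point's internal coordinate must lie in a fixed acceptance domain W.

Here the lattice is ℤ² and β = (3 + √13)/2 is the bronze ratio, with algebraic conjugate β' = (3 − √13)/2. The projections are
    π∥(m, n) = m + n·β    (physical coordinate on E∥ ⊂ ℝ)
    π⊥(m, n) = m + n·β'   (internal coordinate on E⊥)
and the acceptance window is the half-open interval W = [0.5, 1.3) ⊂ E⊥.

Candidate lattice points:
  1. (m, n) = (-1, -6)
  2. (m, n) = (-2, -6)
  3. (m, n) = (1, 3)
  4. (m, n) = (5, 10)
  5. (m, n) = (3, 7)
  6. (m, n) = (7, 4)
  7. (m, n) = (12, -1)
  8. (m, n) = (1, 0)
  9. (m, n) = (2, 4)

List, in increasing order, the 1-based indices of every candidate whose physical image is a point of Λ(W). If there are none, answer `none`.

1, 5, 8, 9

Numerically β ≈ 3.3028 and β' = −1/β ≈ -0.3028.
candidate 1: (m,n)=(-1,-6) → π∥ = -1-6·β ≈ -20.8167, π⊥ = -1-6·β' ≈ 0.8167 ∈ [0.5, 1.3) ⇒ IN Λ
candidate 2: (m,n)=(-2,-6) → π∥ = -2-6·β ≈ -21.8167, π⊥ = -2-6·β' ≈ -0.1833 ∉ [0.5, 1.3) ⇒ out
candidate 3: (m,n)=(1,3) → π∥ = 1+3·β ≈ 10.9083, π⊥ = 1+3·β' ≈ 0.0917 ∉ [0.5, 1.3) ⇒ out
candidate 4: (m,n)=(5,10) → π∥ = 5+10·β ≈ 38.0278, π⊥ = 5+10·β' ≈ 1.9722 ∉ [0.5, 1.3) ⇒ out
candidate 5: (m,n)=(3,7) → π∥ = 3+7·β ≈ 26.1194, π⊥ = 3+7·β' ≈ 0.8806 ∈ [0.5, 1.3) ⇒ IN Λ
candidate 6: (m,n)=(7,4) → π∥ = 7+4·β ≈ 20.2111, π⊥ = 7+4·β' ≈ 5.7889 ∉ [0.5, 1.3) ⇒ out
candidate 7: (m,n)=(12,-1) → π∥ = 12-1·β ≈ 8.6972, π⊥ = 12-1·β' ≈ 12.3028 ∉ [0.5, 1.3) ⇒ out
candidate 8: (m,n)=(1,0) → π∥ = 1+0·β ≈ 1.0000, π⊥ = 1+0·β' ≈ 1.0000 ∈ [0.5, 1.3) ⇒ IN Λ
candidate 9: (m,n)=(2,4) → π∥ = 2+4·β ≈ 15.2111, π⊥ = 2+4·β' ≈ 0.7889 ∈ [0.5, 1.3) ⇒ IN Λ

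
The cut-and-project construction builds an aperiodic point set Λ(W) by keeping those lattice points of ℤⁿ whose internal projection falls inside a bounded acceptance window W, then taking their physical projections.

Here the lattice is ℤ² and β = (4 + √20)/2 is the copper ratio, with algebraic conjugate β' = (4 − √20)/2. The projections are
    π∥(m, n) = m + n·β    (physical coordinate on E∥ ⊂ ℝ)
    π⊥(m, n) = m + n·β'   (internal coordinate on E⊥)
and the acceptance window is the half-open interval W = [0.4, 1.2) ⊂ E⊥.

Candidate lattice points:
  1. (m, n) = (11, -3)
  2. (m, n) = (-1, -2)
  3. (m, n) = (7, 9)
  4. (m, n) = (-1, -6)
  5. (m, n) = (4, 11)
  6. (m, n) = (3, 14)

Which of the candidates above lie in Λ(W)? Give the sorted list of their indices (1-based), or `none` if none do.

4

Compute β' = (4−√20)/2 = -0.23607, so π⊥(m,n) = m -0.23607·n.
[1] lift (11,-3): star map gives 11.70820; window check 0.4 ≤ 11.70820 < 1.2 is false → out
[2] lift (-1,-2): star map gives -0.52786; window check 0.4 ≤ -0.52786 < 1.2 is false → out
[3] lift (7,9): star map gives 4.87539; window check 0.4 ≤ 4.87539 < 1.2 is false → out
[4] lift (-1,-6): star map gives 0.41641; window check 0.4 ≤ 0.41641 < 1.2 is true → IN Λ
[5] lift (4,11): star map gives 1.40325; window check 0.4 ≤ 1.40325 < 1.2 is false → out
[6] lift (3,14): star map gives -0.30495; window check 0.4 ≤ -0.30495 < 1.2 is false → out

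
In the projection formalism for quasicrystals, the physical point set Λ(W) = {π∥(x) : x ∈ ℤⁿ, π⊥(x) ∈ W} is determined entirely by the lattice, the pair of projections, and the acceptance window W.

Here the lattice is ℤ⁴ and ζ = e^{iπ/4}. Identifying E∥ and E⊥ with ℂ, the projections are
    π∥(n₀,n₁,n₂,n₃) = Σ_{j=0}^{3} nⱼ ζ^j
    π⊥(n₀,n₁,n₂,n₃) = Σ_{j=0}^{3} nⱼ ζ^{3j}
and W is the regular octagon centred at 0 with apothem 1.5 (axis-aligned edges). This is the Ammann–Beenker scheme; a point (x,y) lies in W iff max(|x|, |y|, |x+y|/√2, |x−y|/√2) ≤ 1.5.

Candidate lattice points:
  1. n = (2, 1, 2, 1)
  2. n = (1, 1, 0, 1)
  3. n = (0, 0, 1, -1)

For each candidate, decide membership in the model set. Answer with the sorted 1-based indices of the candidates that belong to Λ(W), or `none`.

π⊥(n) = n₀ + n₁ζ³ + n₂ζ⁶ + n₃ζ⁹ where ζ = e^{iπ/4}.
candidate 1: n = (2, 1, 2, 1) → π⊥ ≈ (+2.00000, -0.58579); max(|x|,|y|,|x±y|/√2) = 2.00000 > 1.5 ⇒ ∉ W
candidate 2: n = (1, 1, 0, 1) → π⊥ ≈ (+1.00000, +1.41421); max(|x|,|y|,|x±y|/√2) = 1.70711 > 1.5 ⇒ ∉ W
candidate 3: n = (0, 0, 1, -1) → π⊥ ≈ (-0.70711, -1.70711); max(|x|,|y|,|x±y|/√2) = 1.70711 > 1.5 ⇒ ∉ W

none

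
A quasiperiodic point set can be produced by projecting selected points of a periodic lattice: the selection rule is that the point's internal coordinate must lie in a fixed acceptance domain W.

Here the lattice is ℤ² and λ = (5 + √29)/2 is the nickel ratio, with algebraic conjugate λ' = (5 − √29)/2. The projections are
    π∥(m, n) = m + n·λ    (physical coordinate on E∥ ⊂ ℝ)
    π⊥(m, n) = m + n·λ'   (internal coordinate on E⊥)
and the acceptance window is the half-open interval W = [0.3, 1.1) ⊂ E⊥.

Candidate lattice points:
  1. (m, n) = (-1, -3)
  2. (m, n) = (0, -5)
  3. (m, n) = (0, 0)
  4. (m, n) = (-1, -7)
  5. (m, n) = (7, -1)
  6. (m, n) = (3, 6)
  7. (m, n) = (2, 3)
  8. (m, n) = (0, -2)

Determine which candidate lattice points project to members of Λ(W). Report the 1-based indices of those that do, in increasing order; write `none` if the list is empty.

2, 4, 8

Numerically λ ≈ 5.1926 and λ' = −1/λ ≈ -0.1926.
candidate 1: (m,n)=(-1,-3) → π∥ = -1-3·λ ≈ -16.5777, π⊥ = -1-3·λ' ≈ -0.4223 ∉ [0.3, 1.1) ⇒ out
candidate 2: (m,n)=(0,-5) → π∥ = 0-5·λ ≈ -25.9629, π⊥ = 0-5·λ' ≈ 0.9629 ∈ [0.3, 1.1) ⇒ IN Λ
candidate 3: (m,n)=(0,0) → π∥ = 0+0·λ ≈ 0.0000, π⊥ = 0+0·λ' ≈ 0.0000 ∉ [0.3, 1.1) ⇒ out
candidate 4: (m,n)=(-1,-7) → π∥ = -1-7·λ ≈ -37.3481, π⊥ = -1-7·λ' ≈ 0.3481 ∈ [0.3, 1.1) ⇒ IN Λ
candidate 5: (m,n)=(7,-1) → π∥ = 7-1·λ ≈ 1.8074, π⊥ = 7-1·λ' ≈ 7.1926 ∉ [0.3, 1.1) ⇒ out
candidate 6: (m,n)=(3,6) → π∥ = 3+6·λ ≈ 34.1555, π⊥ = 3+6·λ' ≈ 1.8445 ∉ [0.3, 1.1) ⇒ out
candidate 7: (m,n)=(2,3) → π∥ = 2+3·λ ≈ 17.5777, π⊥ = 2+3·λ' ≈ 1.4223 ∉ [0.3, 1.1) ⇒ out
candidate 8: (m,n)=(0,-2) → π∥ = 0-2·λ ≈ -10.3852, π⊥ = 0-2·λ' ≈ 0.3852 ∈ [0.3, 1.1) ⇒ IN Λ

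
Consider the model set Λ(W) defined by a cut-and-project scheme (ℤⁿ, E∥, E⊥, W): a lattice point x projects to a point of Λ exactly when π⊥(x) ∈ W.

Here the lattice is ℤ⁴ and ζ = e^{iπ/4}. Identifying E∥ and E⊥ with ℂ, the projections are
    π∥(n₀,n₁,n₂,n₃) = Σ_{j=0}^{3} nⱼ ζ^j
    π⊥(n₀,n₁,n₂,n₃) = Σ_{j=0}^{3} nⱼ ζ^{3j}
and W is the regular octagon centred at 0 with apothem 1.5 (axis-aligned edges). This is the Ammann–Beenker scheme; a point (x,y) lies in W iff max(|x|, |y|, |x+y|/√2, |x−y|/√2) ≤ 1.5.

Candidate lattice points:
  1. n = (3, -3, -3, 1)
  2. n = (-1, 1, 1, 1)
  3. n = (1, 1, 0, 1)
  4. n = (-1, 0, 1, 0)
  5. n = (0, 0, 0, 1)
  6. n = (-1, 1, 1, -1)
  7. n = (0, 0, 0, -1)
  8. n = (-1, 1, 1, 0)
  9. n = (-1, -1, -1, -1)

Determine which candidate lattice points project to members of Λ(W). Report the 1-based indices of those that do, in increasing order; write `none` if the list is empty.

2, 4, 5, 7, 9

π⊥(n) = n₀ + n₁ζ³ + n₂ζ⁶ + n₃ζ⁹ where ζ = e^{iπ/4}.
#1 (3, -3, -3, 1): internal (5.82843, 1.58579); octagon support 5.82843 vs apothem 1.5 → ∉ W
#2 (-1, 1, 1, 1): internal (-1.00000, 0.41421); octagon support 1.00000 vs apothem 1.5 → ∈ W
#3 (1, 1, 0, 1): internal (1.00000, 1.41421); octagon support 1.70711 vs apothem 1.5 → ∉ W
#4 (-1, 0, 1, 0): internal (-1.00000, -1.00000); octagon support 1.41421 vs apothem 1.5 → ∈ W
#5 (0, 0, 0, 1): internal (0.70711, 0.70711); octagon support 1.00000 vs apothem 1.5 → ∈ W
#6 (-1, 1, 1, -1): internal (-2.41421, -1.00000); octagon support 2.41421 vs apothem 1.5 → ∉ W
#7 (0, 0, 0, -1): internal (-0.70711, -0.70711); octagon support 1.00000 vs apothem 1.5 → ∈ W
#8 (-1, 1, 1, 0): internal (-1.70711, -0.29289); octagon support 1.70711 vs apothem 1.5 → ∉ W
#9 (-1, -1, -1, -1): internal (-1.00000, -0.41421); octagon support 1.00000 vs apothem 1.5 → ∈ W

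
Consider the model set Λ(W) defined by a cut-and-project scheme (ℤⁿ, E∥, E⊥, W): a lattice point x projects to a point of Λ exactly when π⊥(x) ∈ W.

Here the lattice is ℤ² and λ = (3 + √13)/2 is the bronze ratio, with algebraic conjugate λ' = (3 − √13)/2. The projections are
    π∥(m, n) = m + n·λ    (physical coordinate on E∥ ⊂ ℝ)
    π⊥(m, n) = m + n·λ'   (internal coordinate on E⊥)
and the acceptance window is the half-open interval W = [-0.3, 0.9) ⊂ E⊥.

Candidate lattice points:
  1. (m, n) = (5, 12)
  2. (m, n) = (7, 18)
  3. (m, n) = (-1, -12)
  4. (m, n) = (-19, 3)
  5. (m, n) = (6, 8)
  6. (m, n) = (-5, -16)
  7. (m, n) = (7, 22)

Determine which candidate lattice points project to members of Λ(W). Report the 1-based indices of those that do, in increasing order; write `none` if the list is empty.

λ' = (3−√13)/2 ≈ -0.3028.
candidate 1: (m,n)=(5,12) → π∥ = 5+12·λ ≈ 44.6333, π⊥ = 5+12·λ' ≈ 1.3667 ∉ [-0.3, 0.9) ⇒ out
candidate 2: (m,n)=(7,18) → π∥ = 7+18·λ ≈ 66.4500, π⊥ = 7+18·λ' ≈ 1.5500 ∉ [-0.3, 0.9) ⇒ out
candidate 3: (m,n)=(-1,-12) → π∥ = -1-12·λ ≈ -40.6333, π⊥ = -1-12·λ' ≈ 2.6333 ∉ [-0.3, 0.9) ⇒ out
candidate 4: (m,n)=(-19,3) → π∥ = -19+3·λ ≈ -9.0917, π⊥ = -19+3·λ' ≈ -19.9083 ∉ [-0.3, 0.9) ⇒ out
candidate 5: (m,n)=(6,8) → π∥ = 6+8·λ ≈ 32.4222, π⊥ = 6+8·λ' ≈ 3.5778 ∉ [-0.3, 0.9) ⇒ out
candidate 6: (m,n)=(-5,-16) → π∥ = -5-16·λ ≈ -57.8444, π⊥ = -5-16·λ' ≈ -0.1556 ∈ [-0.3, 0.9) ⇒ IN Λ
candidate 7: (m,n)=(7,22) → π∥ = 7+22·λ ≈ 79.6611, π⊥ = 7+22·λ' ≈ 0.3389 ∈ [-0.3, 0.9) ⇒ IN Λ

6, 7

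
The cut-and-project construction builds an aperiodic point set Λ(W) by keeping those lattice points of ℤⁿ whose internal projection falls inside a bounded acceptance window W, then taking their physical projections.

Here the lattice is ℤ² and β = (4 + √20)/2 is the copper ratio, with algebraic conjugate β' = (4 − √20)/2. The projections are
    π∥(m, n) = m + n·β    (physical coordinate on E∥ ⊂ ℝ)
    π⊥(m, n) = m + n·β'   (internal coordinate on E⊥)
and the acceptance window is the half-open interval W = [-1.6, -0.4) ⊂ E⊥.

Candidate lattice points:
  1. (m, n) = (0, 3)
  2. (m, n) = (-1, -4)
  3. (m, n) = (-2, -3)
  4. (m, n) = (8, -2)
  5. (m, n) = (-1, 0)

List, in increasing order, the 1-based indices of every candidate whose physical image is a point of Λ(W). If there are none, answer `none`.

β' = (4−√20)/2 ≈ -0.236068.
[1] lift (0,3): star map gives -0.708204; window check -1.6 ≤ -0.708204 < -0.4 is true → IN Λ
[2] lift (-1,-4): star map gives -0.055728; window check -1.6 ≤ -0.055728 < -0.4 is false → out
[3] lift (-2,-3): star map gives -1.291796; window check -1.6 ≤ -1.291796 < -0.4 is true → IN Λ
[4] lift (8,-2): star map gives 8.472136; window check -1.6 ≤ 8.472136 < -0.4 is false → out
[5] lift (-1,0): star map gives -1.000000; window check -1.6 ≤ -1.000000 < -0.4 is true → IN Λ

1, 3, 5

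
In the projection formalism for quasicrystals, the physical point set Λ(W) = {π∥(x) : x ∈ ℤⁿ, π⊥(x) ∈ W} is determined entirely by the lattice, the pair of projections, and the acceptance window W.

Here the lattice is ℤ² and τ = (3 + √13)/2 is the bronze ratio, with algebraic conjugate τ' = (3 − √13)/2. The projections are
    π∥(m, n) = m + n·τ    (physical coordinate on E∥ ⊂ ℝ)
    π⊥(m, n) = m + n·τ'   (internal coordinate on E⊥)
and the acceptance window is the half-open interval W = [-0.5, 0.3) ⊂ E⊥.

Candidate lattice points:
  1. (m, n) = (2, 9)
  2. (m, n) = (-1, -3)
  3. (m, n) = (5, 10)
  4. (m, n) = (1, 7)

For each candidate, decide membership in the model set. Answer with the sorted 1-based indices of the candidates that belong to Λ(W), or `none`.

2

Compute τ' = (3−√13)/2 = -0.30278, so π⊥(m,n) = m -0.30278·n.
candidate 1: (m,n)=(2,9) → π∥ = 2+9·τ ≈ 31.72498, π⊥ = 2+9·τ' ≈ -0.72498 ∉ [-0.5, 0.3) ⇒ out
candidate 2: (m,n)=(-1,-3) → π∥ = -1-3·τ ≈ -10.90833, π⊥ = -1-3·τ' ≈ -0.09167 ∈ [-0.5, 0.3) ⇒ IN Λ
candidate 3: (m,n)=(5,10) → π∥ = 5+10·τ ≈ 38.02776, π⊥ = 5+10·τ' ≈ 1.97224 ∉ [-0.5, 0.3) ⇒ out
candidate 4: (m,n)=(1,7) → π∥ = 1+7·τ ≈ 24.11943, π⊥ = 1+7·τ' ≈ -1.11943 ∉ [-0.5, 0.3) ⇒ out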